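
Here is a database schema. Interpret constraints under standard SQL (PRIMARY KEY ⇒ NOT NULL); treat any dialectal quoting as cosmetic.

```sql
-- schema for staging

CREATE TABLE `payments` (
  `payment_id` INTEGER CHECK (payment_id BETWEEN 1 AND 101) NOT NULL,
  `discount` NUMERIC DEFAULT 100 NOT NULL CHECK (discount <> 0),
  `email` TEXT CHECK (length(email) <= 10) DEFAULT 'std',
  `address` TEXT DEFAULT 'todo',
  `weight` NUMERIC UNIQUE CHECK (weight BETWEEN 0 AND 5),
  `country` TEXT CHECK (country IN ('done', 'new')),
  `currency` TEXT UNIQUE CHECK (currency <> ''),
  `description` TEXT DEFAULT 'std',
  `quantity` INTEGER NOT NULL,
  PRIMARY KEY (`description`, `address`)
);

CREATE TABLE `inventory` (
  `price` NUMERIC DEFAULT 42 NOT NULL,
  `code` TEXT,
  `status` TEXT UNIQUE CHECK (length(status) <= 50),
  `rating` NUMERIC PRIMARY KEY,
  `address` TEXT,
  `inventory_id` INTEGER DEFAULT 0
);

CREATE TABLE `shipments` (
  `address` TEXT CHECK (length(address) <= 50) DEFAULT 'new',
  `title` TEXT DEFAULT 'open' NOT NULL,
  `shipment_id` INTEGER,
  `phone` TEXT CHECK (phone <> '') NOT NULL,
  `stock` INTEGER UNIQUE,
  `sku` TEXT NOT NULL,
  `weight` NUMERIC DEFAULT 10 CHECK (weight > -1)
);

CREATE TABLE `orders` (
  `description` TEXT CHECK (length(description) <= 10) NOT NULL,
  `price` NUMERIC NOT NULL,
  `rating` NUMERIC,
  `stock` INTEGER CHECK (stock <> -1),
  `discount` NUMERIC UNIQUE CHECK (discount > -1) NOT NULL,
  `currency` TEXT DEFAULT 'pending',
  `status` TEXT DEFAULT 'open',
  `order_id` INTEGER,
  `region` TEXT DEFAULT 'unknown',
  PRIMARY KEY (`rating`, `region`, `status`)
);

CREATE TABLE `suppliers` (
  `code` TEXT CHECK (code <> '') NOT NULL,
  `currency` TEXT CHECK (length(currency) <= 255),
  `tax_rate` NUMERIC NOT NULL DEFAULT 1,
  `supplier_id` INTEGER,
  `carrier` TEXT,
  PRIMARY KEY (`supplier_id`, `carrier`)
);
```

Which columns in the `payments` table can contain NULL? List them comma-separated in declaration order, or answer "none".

- payment_id: declared NOT NULL → not nullable.
- discount: declared NOT NULL → not nullable.
- email: CHECK does not forbid NULL (a CHECK constraint passes when its expression is NULL) → nullable.
- address: part of the PRIMARY KEY, which implies NOT NULL → not nullable.
- weight: CHECK does not forbid NULL (a CHECK constraint passes when its expression is NULL) → nullable.
- country: CHECK does not forbid NULL (a CHECK constraint passes when its expression is NULL) → nullable.
- currency: CHECK does not forbid NULL (a CHECK constraint passes when its expression is NULL) → nullable.
- description: part of the PRIMARY KEY, which implies NOT NULL → not nullable.
- quantity: declared NOT NULL → not nullable.

email, weight, country, currency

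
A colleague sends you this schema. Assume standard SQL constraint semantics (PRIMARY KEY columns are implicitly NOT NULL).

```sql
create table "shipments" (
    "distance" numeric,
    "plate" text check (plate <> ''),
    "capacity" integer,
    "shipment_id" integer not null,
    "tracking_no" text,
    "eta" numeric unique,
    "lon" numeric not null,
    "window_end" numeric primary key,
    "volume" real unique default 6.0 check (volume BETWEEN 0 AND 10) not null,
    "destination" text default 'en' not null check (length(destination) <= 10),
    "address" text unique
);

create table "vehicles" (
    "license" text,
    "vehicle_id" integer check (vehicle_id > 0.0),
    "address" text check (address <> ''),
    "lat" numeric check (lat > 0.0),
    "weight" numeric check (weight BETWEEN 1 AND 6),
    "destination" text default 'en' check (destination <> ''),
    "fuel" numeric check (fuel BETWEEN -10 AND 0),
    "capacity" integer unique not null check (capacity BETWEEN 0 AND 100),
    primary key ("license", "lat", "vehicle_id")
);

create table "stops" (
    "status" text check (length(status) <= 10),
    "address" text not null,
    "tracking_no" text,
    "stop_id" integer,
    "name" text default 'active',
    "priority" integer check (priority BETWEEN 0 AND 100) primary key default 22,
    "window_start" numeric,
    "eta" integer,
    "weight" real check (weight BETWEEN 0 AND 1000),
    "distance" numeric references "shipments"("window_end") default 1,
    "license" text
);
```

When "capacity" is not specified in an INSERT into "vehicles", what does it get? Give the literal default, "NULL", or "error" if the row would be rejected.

capacity has no DEFAULT clause.
Omitting it would insert NULL, but it is declared NOT NULL, so the INSERT fails.

error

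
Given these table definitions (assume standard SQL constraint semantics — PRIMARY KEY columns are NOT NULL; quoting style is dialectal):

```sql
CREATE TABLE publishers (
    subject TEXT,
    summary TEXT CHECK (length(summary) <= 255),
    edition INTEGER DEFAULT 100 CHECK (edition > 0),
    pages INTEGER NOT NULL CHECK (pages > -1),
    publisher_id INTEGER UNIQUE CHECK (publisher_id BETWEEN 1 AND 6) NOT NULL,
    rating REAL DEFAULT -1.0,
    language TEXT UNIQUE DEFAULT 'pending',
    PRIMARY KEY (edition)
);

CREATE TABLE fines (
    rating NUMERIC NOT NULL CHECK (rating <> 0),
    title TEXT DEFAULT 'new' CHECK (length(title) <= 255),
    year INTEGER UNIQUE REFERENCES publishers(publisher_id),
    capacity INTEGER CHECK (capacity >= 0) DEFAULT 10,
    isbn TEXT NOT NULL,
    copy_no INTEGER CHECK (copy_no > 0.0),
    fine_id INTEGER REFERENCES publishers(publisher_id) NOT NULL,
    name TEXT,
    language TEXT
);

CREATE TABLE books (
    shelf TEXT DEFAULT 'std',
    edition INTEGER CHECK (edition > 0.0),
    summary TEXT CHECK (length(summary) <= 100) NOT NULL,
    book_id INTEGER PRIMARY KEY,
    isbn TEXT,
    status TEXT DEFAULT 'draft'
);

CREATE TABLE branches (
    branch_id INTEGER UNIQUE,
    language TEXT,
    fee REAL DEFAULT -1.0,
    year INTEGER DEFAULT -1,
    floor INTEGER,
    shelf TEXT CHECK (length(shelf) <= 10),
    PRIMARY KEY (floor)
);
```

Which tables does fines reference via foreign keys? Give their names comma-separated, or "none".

publishers

- year REFERENCES publishers(publisher_id).
- fine_id REFERENCES publishers(publisher_id).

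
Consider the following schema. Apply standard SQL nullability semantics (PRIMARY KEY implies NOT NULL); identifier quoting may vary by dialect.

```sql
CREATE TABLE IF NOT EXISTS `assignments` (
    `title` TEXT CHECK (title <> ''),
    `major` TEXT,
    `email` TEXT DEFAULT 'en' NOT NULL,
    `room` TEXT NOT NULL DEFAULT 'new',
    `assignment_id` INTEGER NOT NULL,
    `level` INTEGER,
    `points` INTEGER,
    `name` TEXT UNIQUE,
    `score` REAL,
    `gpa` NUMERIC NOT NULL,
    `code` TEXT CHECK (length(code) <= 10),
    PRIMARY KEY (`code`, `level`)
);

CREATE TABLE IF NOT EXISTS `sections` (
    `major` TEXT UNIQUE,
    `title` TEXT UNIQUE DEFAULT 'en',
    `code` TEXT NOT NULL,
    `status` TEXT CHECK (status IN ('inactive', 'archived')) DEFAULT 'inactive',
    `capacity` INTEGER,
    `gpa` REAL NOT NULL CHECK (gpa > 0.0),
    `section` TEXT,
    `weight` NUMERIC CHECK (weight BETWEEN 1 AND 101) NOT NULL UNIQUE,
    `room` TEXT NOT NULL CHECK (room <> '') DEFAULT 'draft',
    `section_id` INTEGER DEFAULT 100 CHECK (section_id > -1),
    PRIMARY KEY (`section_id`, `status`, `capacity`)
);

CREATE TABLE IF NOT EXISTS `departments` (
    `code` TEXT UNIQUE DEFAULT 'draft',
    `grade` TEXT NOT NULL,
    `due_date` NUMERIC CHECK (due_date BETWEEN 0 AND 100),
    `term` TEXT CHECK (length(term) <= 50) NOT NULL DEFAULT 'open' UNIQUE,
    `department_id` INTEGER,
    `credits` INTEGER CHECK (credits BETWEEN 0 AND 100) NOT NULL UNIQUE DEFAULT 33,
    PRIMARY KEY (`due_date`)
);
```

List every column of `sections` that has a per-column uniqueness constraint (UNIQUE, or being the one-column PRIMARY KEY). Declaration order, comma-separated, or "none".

- major: declared UNIQUE → unique.
- title: declared UNIQUE → unique.
- code: no UNIQUE or single-column PK constraint.
- status: part of a composite PRIMARY KEY — only the tuple is unique, not this column on its own.
- capacity: part of a composite PRIMARY KEY — only the tuple is unique, not this column on its own.
- gpa: no UNIQUE or single-column PK constraint.
- section: no UNIQUE or single-column PK constraint.
- weight: declared UNIQUE → unique.
- room: no UNIQUE or single-column PK constraint.
- section_id: part of a composite PRIMARY KEY — only the tuple is unique, not this column on its own.

major, title, weight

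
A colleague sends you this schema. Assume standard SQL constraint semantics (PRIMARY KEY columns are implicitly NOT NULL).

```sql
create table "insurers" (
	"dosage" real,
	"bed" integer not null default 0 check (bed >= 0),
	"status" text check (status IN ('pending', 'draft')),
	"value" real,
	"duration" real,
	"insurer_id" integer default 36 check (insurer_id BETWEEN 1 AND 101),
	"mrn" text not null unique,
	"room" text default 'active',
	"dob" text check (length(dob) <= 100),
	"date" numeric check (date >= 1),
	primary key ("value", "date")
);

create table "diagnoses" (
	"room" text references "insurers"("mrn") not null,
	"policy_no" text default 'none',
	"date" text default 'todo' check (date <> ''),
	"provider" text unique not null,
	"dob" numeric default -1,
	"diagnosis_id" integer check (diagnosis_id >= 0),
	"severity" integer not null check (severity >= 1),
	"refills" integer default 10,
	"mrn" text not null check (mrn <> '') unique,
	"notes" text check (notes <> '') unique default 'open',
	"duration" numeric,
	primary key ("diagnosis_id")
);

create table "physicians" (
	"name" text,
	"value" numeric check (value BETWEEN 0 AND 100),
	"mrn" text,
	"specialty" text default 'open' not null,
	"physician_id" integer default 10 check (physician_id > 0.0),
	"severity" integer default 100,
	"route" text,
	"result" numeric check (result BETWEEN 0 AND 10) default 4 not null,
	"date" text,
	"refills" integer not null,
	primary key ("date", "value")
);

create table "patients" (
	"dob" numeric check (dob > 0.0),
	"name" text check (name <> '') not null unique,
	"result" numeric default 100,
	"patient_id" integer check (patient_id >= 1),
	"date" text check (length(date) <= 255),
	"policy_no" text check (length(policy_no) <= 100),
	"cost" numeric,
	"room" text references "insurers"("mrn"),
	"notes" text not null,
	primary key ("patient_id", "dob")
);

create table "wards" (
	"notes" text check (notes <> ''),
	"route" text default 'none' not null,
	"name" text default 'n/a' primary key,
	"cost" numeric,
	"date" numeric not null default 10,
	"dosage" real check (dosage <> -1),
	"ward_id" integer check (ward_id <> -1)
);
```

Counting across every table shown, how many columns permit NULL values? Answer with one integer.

26

insurers: 6 nullable (dosage, status, duration, insurer_id, room, dob — PK (value, date) and explicit NOT NULL columns excluded).
diagnoses: 6 nullable (policy_no, date, dob, refills, notes, duration — PK (diagnosis_id) and explicit NOT NULL columns excluded).
physicians: 5 nullable (name, mrn, physician_id, severity, route — PK (date, value) and explicit NOT NULL columns excluded).
patients: 5 nullable (result, date, policy_no, cost, room — PK (patient_id, dob) and explicit NOT NULL columns excluded).
wards: 4 nullable (notes, cost, dosage, ward_id — PK (name) and explicit NOT NULL columns excluded).
Total: 6 + 6 + 5 + 5 + 4 = 26.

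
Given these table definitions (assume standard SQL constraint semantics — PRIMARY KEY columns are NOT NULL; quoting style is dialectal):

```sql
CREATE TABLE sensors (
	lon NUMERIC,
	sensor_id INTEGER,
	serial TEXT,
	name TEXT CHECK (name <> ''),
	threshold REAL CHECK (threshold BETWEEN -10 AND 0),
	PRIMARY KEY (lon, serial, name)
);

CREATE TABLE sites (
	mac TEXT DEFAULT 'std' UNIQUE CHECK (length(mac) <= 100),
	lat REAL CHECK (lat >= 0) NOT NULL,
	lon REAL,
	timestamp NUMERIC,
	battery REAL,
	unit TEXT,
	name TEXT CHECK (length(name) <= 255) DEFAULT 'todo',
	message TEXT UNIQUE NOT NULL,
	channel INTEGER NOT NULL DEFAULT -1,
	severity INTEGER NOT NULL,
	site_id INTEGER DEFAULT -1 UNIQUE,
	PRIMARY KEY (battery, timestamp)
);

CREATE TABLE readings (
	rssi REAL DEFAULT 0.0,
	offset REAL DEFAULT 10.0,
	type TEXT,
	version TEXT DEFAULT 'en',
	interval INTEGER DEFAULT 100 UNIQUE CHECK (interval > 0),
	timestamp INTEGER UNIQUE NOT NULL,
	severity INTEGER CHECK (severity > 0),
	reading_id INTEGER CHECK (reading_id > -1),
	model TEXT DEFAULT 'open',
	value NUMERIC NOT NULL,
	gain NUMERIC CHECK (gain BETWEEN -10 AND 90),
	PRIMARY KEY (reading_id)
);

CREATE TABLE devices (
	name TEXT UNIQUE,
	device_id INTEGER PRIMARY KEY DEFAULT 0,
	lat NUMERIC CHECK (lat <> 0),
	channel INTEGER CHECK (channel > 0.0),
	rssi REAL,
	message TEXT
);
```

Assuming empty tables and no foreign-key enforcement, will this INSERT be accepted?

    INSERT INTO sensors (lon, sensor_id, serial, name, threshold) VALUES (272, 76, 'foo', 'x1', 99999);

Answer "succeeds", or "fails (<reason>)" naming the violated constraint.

fails (CHECK on threshold)

The value 99999 for threshold violates CHECK (threshold BETWEEN -10 AND 0).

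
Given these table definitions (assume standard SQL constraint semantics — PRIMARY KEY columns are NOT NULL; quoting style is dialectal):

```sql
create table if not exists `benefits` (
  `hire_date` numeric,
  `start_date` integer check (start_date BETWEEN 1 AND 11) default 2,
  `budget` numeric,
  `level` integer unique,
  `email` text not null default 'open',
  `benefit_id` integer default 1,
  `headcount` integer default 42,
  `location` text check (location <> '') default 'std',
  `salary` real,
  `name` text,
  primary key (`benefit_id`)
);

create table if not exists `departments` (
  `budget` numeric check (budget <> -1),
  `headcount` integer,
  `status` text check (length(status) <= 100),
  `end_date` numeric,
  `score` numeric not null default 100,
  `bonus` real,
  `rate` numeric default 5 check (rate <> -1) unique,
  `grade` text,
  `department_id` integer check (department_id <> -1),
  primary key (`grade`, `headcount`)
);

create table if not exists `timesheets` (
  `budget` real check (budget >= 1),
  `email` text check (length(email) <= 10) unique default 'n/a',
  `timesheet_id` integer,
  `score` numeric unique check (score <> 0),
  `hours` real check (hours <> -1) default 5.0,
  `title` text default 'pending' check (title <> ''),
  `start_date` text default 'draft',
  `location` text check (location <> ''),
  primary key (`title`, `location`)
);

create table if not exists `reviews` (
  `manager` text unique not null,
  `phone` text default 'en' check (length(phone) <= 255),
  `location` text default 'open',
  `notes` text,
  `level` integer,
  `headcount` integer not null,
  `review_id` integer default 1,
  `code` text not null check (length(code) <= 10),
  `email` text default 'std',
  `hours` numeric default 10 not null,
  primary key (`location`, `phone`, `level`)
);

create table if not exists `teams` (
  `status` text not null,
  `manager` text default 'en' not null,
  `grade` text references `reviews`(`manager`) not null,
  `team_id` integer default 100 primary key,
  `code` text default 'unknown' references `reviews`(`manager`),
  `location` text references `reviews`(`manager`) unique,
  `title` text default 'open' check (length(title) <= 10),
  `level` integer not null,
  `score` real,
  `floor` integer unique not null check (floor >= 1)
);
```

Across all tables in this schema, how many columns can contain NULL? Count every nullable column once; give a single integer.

27

benefits: 8 nullable (hire_date, start_date, budget, level, headcount, location, salary, name — PK (benefit_id) and explicit NOT NULL columns excluded).
departments: 6 nullable (budget, status, end_date, bonus, rate, department_id — PK (grade, headcount) and explicit NOT NULL columns excluded).
timesheets: 6 nullable (budget, email, timesheet_id, score, hours, start_date — PK (title, location) and explicit NOT NULL columns excluded).
reviews: 3 nullable (notes, review_id, email — PK (location, phone, level) and explicit NOT NULL columns excluded).
teams: 4 nullable (code, location, title, score — PK (team_id) and explicit NOT NULL columns excluded).
Total: 8 + 6 + 6 + 3 + 4 = 27.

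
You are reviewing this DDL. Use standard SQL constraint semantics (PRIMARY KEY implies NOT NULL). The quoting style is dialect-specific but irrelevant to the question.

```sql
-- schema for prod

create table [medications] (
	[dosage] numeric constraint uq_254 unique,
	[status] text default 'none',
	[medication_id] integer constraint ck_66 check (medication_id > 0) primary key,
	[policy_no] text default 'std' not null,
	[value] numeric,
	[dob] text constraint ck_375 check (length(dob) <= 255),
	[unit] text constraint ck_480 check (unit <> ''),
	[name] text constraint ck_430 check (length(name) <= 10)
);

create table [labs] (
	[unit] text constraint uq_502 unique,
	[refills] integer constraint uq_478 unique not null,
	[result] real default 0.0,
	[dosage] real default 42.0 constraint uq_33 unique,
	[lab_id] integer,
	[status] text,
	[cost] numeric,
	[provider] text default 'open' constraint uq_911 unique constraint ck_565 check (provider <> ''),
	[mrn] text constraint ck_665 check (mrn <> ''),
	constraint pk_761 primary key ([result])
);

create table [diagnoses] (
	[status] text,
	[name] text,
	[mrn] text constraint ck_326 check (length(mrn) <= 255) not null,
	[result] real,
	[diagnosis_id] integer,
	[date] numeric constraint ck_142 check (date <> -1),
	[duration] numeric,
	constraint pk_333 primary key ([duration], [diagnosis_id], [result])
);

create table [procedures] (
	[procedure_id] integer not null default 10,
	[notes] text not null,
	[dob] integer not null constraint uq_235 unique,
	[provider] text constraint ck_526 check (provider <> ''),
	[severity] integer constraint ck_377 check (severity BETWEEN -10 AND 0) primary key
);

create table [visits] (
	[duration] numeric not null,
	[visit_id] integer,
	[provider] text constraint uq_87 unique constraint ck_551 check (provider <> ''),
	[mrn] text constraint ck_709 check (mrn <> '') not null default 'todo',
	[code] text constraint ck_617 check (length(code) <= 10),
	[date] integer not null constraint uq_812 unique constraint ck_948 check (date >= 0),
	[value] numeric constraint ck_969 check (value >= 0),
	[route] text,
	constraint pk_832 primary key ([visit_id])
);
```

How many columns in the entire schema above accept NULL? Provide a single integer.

medications: 6 nullable (dosage, status, value, dob, unit, name — PK (medication_id) and explicit NOT NULL columns excluded).
labs: 7 nullable (unit, dosage, lab_id, status, cost, provider, mrn — PK (result) and explicit NOT NULL columns excluded).
diagnoses: 3 nullable (status, name, date — PK (duration, diagnosis_id, result) and explicit NOT NULL columns excluded).
procedures: 1 nullable (provider — PK (severity) and explicit NOT NULL columns excluded).
visits: 4 nullable (provider, code, value, route — PK (visit_id) and explicit NOT NULL columns excluded).
Total: 6 + 7 + 3 + 1 + 4 = 21.

21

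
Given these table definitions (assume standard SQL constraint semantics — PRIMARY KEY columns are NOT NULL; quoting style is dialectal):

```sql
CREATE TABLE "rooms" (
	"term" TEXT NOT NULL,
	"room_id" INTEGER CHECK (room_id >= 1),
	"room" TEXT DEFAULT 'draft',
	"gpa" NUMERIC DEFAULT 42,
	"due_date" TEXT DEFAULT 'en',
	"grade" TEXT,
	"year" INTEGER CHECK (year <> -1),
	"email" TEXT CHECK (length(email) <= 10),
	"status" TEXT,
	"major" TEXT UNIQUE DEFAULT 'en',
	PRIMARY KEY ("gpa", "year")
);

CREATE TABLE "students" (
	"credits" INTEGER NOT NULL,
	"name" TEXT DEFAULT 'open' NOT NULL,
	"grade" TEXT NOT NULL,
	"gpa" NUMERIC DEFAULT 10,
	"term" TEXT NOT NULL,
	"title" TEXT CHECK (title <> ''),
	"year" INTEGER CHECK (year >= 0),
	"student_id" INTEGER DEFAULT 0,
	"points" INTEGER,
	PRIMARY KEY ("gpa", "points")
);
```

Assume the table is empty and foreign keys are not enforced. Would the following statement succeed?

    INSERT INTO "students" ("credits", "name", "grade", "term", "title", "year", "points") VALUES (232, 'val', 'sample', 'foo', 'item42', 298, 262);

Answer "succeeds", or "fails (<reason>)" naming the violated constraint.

succeeds

NOT NULL columns: credits is supplied; gpa defaults to 10; grade is supplied; name is supplied; points is supplied; term is supplied.
CHECK constraints: 'item42' satisfies (title <> ''); 298 satisfies (year >= 0).
No constraint is violated.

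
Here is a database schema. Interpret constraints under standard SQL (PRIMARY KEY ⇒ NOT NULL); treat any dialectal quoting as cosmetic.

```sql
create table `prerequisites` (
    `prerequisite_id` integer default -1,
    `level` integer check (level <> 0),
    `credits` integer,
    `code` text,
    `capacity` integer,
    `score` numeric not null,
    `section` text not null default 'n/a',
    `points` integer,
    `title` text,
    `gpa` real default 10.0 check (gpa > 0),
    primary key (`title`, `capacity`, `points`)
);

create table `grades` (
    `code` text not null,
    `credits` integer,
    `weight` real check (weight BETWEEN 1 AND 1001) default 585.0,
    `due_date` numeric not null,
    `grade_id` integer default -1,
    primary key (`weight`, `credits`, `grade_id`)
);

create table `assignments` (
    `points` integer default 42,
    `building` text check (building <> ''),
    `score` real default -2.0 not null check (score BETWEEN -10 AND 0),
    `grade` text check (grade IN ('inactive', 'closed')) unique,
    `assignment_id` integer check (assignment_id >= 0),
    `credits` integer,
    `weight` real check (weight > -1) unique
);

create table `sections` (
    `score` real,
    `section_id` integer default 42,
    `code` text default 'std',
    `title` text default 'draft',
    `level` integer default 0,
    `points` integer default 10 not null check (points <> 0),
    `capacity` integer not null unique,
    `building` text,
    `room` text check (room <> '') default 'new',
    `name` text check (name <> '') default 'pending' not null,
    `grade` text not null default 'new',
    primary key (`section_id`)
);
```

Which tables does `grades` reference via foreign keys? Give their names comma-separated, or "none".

No column in grades has a REFERENCES clause.

none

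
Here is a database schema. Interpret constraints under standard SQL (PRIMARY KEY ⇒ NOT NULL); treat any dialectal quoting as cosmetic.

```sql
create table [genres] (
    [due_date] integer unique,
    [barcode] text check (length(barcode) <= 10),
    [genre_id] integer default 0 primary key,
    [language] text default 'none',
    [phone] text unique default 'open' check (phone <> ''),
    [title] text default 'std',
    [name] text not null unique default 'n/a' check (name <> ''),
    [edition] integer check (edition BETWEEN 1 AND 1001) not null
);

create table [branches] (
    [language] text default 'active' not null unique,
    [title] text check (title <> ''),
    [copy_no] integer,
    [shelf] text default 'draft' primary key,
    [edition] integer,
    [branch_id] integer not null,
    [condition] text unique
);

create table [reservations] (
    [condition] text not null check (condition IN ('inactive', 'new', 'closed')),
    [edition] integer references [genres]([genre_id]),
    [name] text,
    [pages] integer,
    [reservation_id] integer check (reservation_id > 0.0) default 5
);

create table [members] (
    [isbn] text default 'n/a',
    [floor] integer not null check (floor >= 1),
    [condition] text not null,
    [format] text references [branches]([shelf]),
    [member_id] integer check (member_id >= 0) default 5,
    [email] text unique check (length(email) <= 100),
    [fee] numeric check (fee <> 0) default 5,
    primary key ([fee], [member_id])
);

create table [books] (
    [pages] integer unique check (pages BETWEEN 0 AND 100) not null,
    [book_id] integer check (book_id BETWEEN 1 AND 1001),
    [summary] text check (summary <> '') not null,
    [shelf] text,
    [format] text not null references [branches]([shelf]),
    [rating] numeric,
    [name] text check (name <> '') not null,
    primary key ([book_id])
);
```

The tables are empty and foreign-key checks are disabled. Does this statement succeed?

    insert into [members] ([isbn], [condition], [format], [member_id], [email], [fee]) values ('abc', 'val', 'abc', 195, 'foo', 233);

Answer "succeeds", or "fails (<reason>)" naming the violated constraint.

floor is omitted from the column list and has no DEFAULT, so it would receive NULL.
But floor is declared NOT NULL.

fails (NOT NULL on floor)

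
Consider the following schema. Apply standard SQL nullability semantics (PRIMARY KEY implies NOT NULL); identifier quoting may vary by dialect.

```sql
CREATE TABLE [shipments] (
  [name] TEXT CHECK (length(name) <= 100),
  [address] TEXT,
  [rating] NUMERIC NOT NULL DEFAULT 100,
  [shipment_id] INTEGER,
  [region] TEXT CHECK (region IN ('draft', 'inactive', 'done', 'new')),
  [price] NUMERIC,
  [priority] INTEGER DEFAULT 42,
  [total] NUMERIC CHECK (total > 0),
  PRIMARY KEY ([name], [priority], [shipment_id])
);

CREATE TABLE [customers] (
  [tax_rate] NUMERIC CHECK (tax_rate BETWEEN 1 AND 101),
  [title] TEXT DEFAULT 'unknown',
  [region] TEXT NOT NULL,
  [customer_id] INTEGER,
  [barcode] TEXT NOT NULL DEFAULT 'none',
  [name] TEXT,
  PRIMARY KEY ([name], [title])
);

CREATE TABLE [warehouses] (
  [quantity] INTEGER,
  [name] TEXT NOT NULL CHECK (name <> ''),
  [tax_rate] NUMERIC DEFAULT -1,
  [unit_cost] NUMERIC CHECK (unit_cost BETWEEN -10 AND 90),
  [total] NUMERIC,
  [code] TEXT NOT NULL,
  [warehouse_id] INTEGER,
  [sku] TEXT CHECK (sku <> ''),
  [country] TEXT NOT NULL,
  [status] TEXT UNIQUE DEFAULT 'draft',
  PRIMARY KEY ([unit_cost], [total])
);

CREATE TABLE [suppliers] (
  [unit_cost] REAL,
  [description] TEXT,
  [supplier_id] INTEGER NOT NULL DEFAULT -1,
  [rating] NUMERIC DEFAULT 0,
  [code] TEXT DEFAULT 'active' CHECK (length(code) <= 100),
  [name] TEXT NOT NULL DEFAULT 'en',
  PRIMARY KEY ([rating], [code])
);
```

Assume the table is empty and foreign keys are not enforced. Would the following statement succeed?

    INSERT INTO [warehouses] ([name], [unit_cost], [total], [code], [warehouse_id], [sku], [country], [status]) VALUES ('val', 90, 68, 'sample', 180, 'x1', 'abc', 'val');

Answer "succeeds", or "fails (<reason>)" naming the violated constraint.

succeeds

NOT NULL columns: code is supplied; country is supplied; name is supplied; total is supplied; unit_cost is supplied.
CHECK constraints: 'val' satisfies (name <> ''); 90 satisfies (unit_cost BETWEEN -10 AND 90); 'x1' satisfies (sku <> '').
No constraint is violated.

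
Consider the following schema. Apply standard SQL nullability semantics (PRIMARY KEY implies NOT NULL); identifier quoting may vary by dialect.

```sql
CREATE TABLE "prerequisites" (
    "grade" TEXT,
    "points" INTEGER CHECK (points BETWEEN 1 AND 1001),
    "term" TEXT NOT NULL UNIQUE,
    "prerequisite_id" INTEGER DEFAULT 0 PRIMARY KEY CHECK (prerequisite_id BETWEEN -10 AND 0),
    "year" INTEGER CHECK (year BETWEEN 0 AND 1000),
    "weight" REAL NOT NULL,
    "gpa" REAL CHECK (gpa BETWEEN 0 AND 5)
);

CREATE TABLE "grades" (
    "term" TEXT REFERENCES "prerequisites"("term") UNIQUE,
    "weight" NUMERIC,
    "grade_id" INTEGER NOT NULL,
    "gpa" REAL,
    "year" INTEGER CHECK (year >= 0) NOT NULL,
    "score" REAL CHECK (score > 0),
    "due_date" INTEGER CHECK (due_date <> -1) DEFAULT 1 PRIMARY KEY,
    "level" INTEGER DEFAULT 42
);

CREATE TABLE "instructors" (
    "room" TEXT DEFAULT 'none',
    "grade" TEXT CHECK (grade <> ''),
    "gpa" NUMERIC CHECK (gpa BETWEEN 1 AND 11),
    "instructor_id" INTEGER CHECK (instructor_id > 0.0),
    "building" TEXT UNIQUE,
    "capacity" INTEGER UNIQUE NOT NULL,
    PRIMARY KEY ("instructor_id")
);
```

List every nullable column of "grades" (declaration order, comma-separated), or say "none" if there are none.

- term: a foreign key column may be NULL unless separately constrained → nullable.
- weight: no NOT NULL constraint applies → nullable.
- grade_id: declared NOT NULL → not nullable.
- gpa: no NOT NULL constraint applies → nullable.
- year: declared NOT NULL → not nullable.
- score: CHECK does not forbid NULL (a CHECK constraint passes when its expression is NULL) → nullable.
- due_date: part of the PRIMARY KEY, which implies NOT NULL → not nullable.
- level: DEFAULT only fills an omitted column; an explicit NULL is still allowed → nullable.

term, weight, gpa, score, level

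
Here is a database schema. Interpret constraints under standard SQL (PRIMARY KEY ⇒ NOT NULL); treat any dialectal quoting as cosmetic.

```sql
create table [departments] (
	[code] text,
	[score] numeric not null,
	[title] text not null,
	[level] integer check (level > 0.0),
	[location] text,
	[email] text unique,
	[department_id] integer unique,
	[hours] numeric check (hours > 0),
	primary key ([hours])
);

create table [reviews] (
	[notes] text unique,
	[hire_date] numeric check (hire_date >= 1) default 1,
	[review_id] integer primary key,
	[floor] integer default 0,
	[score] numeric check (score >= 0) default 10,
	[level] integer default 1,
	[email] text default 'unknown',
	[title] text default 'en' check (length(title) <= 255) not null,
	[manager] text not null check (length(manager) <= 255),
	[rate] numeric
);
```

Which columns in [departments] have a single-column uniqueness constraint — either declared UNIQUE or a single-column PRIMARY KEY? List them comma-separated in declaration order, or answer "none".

- code: no UNIQUE or single-column PK constraint.
- score: no UNIQUE or single-column PK constraint.
- title: no UNIQUE or single-column PK constraint.
- level: no UNIQUE or single-column PK constraint.
- location: no UNIQUE or single-column PK constraint.
- email: declared UNIQUE → unique.
- department_id: declared UNIQUE → unique.
- hours: single-column PRIMARY KEY → unique.

email, department_id, hours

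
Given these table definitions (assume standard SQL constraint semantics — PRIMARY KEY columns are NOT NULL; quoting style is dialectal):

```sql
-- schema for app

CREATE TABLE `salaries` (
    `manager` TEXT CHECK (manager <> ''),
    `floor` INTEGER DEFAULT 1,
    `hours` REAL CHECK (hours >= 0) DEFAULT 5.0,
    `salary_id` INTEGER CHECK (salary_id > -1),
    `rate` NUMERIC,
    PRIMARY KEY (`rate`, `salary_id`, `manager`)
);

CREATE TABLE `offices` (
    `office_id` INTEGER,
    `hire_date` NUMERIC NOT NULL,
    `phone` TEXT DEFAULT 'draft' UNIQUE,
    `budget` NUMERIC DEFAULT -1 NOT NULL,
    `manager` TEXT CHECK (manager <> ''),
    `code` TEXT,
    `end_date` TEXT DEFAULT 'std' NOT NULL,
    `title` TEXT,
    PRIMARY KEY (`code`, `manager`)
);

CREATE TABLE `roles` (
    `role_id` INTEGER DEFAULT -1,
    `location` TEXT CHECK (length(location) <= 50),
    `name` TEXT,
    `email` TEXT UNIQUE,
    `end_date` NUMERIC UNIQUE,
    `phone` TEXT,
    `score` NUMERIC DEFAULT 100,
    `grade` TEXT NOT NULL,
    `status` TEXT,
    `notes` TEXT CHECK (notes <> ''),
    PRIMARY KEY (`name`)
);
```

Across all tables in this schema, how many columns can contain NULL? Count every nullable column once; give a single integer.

salaries: 2 nullable (floor, hours — PK (rate, salary_id, manager) and explicit NOT NULL columns excluded).
offices: 3 nullable (office_id, phone, title — PK (code, manager) and explicit NOT NULL columns excluded).
roles: 8 nullable (role_id, location, email, end_date, phone, score, status, notes — PK (name) and explicit NOT NULL columns excluded).
Total: 2 + 3 + 8 = 13.

13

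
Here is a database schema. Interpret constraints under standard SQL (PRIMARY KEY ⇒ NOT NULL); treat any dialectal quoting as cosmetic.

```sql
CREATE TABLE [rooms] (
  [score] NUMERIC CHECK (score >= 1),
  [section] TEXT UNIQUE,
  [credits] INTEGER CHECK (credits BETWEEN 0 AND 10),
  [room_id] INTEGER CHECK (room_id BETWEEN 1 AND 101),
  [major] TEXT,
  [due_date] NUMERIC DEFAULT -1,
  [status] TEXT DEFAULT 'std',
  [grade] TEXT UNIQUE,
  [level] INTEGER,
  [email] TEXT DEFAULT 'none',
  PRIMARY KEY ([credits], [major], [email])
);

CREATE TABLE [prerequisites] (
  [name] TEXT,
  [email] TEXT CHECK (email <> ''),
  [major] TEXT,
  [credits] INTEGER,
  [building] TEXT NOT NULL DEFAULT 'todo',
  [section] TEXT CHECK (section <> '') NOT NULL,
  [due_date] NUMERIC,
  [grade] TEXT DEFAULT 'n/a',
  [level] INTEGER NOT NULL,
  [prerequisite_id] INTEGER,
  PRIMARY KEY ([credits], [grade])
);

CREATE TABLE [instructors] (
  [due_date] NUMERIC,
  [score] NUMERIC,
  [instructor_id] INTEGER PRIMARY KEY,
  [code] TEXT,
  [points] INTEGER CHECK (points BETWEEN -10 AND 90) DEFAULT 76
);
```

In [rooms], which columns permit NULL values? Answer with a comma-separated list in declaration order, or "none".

score, section, room_id, due_date, status, grade, level

- score: CHECK does not forbid NULL (a CHECK constraint passes when its expression is NULL) → nullable.
- section: UNIQUE does not imply NOT NULL → nullable.
- credits: part of the PRIMARY KEY, which implies NOT NULL → not nullable.
- room_id: CHECK does not forbid NULL (a CHECK constraint passes when its expression is NULL) → nullable.
- major: part of the PRIMARY KEY, which implies NOT NULL → not nullable.
- due_date: DEFAULT only fills an omitted column; an explicit NULL is still allowed → nullable.
- status: DEFAULT only fills an omitted column; an explicit NULL is still allowed → nullable.
- grade: UNIQUE does not imply NOT NULL → nullable.
- level: no NOT NULL constraint applies → nullable.
- email: part of the PRIMARY KEY, which implies NOT NULL → not nullable.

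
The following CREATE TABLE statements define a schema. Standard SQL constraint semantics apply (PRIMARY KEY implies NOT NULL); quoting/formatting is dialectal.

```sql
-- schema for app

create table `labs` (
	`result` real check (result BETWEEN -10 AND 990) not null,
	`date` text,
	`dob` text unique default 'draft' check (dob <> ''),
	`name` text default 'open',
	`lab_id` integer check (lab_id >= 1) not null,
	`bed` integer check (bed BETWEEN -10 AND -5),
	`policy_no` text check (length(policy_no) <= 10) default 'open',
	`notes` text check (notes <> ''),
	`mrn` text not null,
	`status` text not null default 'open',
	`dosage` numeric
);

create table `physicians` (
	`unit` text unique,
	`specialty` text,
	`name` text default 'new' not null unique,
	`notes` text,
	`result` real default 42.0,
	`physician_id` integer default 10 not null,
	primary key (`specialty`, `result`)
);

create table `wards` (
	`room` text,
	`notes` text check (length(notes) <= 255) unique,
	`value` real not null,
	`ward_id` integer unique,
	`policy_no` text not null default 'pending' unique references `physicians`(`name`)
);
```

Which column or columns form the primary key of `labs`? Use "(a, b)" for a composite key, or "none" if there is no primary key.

No column is declared PRIMARY KEY inline, and there is no table-level PRIMARY KEY clause in labs.

none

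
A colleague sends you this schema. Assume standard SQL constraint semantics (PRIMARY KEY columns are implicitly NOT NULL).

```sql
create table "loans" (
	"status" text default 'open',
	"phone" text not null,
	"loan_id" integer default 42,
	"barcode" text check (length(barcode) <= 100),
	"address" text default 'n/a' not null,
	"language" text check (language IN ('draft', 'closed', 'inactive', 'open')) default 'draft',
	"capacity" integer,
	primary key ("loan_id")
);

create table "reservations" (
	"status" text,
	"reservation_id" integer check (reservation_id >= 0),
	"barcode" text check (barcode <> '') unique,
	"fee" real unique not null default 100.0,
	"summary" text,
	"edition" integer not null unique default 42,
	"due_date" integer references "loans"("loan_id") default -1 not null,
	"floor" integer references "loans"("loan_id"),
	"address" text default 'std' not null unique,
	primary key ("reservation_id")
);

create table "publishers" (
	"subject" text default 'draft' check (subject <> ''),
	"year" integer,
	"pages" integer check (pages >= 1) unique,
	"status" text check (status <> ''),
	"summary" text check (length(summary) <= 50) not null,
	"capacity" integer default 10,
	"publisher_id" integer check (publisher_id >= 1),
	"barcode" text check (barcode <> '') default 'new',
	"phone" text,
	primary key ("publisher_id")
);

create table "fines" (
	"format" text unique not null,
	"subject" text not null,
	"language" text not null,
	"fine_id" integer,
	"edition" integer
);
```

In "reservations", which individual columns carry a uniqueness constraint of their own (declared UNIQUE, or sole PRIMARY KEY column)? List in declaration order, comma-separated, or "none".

- status: no UNIQUE or single-column PK constraint.
- reservation_id: single-column PRIMARY KEY → unique.
- barcode: declared UNIQUE → unique.
- fee: declared UNIQUE → unique.
- summary: no UNIQUE or single-column PK constraint.
- edition: declared UNIQUE → unique.
- due_date: no UNIQUE or single-column PK constraint.
- floor: no UNIQUE or single-column PK constraint.
- address: declared UNIQUE → unique.

reservation_id, barcode, fee, edition, address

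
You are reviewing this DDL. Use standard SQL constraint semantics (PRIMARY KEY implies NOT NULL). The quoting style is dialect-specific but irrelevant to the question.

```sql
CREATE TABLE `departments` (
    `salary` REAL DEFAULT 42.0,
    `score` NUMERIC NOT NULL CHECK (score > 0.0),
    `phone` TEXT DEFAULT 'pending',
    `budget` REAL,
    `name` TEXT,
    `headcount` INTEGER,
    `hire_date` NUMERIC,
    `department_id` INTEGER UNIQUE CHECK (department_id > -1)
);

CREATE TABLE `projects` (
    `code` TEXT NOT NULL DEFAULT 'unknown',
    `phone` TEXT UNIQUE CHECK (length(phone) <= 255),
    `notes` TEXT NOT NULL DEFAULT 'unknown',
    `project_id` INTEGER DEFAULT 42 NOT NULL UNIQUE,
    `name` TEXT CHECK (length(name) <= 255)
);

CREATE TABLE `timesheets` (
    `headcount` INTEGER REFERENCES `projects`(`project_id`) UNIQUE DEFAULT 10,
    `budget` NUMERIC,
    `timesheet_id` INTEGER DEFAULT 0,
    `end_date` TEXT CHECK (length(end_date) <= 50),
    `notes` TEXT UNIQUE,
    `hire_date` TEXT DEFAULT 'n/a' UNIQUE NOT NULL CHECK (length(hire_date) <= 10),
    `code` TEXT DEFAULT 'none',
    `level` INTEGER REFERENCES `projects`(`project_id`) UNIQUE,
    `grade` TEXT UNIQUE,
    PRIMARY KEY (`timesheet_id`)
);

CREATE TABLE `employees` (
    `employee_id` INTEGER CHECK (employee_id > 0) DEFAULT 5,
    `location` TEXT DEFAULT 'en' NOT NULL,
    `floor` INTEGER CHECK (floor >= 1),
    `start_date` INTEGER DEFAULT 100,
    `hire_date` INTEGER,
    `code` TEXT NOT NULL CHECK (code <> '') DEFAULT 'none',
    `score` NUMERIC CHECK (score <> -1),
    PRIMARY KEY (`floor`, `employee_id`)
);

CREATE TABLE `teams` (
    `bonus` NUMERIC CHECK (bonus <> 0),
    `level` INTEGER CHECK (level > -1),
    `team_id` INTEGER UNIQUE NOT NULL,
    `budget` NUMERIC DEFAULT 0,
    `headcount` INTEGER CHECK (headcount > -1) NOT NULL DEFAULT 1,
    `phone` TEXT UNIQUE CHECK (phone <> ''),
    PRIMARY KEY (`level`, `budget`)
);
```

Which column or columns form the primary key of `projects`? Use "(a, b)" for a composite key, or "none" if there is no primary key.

none

No column is declared PRIMARY KEY inline, and there is no table-level PRIMARY KEY clause in projects.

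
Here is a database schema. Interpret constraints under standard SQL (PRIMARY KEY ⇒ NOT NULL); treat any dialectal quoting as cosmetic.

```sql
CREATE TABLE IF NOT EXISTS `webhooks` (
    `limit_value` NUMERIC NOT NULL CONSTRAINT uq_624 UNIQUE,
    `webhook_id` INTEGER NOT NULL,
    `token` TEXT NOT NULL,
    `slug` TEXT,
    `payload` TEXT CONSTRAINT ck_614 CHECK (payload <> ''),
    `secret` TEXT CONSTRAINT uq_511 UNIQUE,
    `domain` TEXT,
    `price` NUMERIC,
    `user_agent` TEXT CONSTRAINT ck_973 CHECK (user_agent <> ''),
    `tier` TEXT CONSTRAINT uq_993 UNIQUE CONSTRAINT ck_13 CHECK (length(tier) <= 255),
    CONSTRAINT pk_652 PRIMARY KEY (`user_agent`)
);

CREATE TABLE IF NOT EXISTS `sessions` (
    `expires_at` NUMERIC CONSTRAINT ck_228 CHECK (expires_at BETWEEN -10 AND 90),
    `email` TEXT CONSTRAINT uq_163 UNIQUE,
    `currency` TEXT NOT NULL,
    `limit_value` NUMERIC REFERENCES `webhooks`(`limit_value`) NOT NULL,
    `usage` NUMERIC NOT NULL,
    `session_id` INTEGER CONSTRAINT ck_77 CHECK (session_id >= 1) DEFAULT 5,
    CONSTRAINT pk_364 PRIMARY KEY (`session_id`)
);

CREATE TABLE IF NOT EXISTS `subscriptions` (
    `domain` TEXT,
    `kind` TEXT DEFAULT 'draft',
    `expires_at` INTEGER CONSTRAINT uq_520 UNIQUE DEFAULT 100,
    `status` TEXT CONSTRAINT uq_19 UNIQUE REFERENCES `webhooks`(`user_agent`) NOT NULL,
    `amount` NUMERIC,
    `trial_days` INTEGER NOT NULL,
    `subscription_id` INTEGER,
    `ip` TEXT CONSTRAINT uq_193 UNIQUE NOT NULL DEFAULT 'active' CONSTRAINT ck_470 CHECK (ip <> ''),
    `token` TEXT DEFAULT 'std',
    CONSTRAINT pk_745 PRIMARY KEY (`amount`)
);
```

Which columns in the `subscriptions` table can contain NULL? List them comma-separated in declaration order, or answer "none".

- domain: no NOT NULL constraint applies → nullable.
- kind: DEFAULT only fills an omitted column; an explicit NULL is still allowed → nullable.
- expires_at: UNIQUE does not imply NOT NULL → nullable.
- status: declared NOT NULL → not nullable.
- amount: part of the PRIMARY KEY, which implies NOT NULL → not nullable.
- trial_days: declared NOT NULL → not nullable.
- subscription_id: no NOT NULL constraint applies → nullable.
- ip: declared NOT NULL → not nullable.
- token: DEFAULT only fills an omitted column; an explicit NULL is still allowed → nullable.

domain, kind, expires_at, subscription_id, token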